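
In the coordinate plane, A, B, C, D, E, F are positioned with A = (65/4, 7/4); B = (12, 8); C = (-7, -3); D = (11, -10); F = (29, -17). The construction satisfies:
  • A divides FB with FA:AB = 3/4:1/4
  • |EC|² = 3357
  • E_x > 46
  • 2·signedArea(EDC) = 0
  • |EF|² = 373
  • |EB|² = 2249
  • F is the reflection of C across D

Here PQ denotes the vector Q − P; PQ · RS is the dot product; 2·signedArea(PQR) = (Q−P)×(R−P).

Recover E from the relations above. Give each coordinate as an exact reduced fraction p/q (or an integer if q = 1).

E = (47, -24)

1. E_x = 47  [line -7·x + -18·y + -103 = 0 ∩ |EB|² = 2249]
2. E_y = -24  [line -7·x + -18·y + -103 = 0 ∩ |EB|² = 2249]
   → E = (47, -24)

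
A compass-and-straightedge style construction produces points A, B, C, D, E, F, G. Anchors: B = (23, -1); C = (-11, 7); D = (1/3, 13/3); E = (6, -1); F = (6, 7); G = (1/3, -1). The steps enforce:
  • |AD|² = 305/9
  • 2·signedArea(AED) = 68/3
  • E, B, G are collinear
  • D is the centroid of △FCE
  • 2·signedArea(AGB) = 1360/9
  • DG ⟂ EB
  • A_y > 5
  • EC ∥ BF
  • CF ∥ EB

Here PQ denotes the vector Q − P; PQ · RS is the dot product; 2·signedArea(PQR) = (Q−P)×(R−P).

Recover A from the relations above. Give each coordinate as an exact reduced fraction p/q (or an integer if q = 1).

1. A_x = -16/3  [2·signedArea(AED) = 68/3 ∩ 2·signedArea(AGB) = 1360/9]
2. A_y = 17/3  [2·signedArea(AED) = 68/3 ∩ 2·signedArea(AGB) = 1360/9]
   → A = (-16/3, 17/3)

A = (-16/3, 17/3)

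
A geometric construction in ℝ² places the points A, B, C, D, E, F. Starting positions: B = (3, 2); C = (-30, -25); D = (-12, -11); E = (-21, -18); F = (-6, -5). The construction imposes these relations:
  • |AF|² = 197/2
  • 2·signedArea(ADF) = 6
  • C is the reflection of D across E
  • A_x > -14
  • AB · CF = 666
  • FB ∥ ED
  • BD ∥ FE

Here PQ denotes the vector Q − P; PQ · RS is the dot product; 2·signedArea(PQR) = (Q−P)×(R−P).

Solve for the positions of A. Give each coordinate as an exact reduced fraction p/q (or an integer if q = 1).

A = (-27/2, -23/2)

1. A_x = -27/2  [2·signedArea(ADF) = 6 ∩ AB · CF = 666]
2. A_y = -23/2  [2·signedArea(ADF) = 6 ∩ AB · CF = 666]
   → A = (-27/2, -23/2)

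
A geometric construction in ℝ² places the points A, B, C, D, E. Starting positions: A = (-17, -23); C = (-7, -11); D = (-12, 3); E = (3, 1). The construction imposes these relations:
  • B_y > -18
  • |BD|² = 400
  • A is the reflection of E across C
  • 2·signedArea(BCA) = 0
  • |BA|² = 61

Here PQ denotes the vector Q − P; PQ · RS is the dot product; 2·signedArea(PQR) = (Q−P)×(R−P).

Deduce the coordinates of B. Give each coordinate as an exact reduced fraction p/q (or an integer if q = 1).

1. B_x = -12  [line 12·x + -10·y + -26 = 0 ∩ |BA|² = 61]
2. B_y = -17  [line 12·x + -10·y + -26 = 0 ∩ |BA|² = 61]
   → B = (-12, -17)

B = (-12, -17)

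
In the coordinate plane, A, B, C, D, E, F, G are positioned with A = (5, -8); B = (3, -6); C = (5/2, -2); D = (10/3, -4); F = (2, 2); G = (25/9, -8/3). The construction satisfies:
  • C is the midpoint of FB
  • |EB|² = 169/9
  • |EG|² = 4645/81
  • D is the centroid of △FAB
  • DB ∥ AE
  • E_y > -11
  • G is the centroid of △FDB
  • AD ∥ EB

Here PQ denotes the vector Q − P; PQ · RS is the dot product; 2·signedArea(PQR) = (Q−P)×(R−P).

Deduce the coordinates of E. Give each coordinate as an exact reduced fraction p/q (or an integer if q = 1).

1. E_x = 14/3  [AD ∥ EB ∩ DB ∥ AE]
2. E_y = -10  [AD ∥ EB ∩ DB ∥ AE]
   → E = (14/3, -10)

E = (14/3, -10)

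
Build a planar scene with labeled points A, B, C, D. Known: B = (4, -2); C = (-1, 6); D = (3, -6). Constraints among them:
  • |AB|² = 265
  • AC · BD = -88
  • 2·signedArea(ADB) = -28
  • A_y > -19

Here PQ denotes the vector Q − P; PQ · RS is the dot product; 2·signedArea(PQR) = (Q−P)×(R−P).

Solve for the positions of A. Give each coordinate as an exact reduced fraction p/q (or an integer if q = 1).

1. A_x = 7  [2·signedArea(ADB) = -28 ∩ AC · BD = -88]
2. A_y = -18  [2·signedArea(ADB) = -28 ∩ AC · BD = -88]
   → A = (7, -18)

A = (7, -18)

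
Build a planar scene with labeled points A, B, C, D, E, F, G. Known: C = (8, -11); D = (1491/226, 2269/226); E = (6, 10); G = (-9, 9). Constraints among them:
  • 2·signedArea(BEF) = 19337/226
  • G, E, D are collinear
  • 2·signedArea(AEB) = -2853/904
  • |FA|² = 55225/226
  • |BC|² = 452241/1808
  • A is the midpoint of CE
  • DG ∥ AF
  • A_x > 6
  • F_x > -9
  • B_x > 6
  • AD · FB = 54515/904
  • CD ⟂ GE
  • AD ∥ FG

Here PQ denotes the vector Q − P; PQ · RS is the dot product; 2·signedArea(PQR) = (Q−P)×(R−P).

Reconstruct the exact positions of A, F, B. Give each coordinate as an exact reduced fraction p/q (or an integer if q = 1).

A = (7, -1/2)
B = (3073/452, 539/113)
F = (-1943/226, -174/113)

1. A_x = 7  [A is the midpoint of CE]
2. A_y = -1/2  [A is the midpoint of CE]
   → A = (7, -1/2)
3. F_x = -1943/226  [AD ∥ FG ∩ DG ∥ AF]
4. F_y = -174/113  [AD ∥ FG ∩ DG ∥ AF]
   → F = (-1943/226, -174/113)
5. B_x = 3073/452  [2·signedArea(BEF) = 19337/226 ∩ AD · FB = 54515/904]
6. B_y = 539/113  [2·signedArea(BEF) = 19337/226 ∩ AD · FB = 54515/904]
   → B = (3073/452, 539/113)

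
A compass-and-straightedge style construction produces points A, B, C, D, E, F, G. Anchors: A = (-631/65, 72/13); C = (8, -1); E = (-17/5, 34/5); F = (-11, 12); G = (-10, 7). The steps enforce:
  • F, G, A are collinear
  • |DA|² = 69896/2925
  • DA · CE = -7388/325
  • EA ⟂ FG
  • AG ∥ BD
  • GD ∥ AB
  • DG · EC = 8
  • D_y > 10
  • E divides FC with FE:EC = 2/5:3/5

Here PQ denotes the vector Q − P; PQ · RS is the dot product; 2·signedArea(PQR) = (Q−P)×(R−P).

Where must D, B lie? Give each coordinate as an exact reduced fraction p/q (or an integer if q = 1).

B = (-1594/195, 1717/195)
D = (-127/15, 154/15)

1. D_x = -127/15  [line -57/5·x + 39/5·y + -883/5 = 0 ∩ |DA|² = 69896/2925]
2. D_y = 154/15  [line -57/5·x + 39/5·y + -883/5 = 0 ∩ |DA|² = 69896/2925]
   → D = (-127/15, 154/15)
3. B_x = -1594/195  [AG ∥ BD ∩ GD ∥ AB]
4. B_y = 1717/195  [AG ∥ BD ∩ GD ∥ AB]
   → B = (-1594/195, 1717/195)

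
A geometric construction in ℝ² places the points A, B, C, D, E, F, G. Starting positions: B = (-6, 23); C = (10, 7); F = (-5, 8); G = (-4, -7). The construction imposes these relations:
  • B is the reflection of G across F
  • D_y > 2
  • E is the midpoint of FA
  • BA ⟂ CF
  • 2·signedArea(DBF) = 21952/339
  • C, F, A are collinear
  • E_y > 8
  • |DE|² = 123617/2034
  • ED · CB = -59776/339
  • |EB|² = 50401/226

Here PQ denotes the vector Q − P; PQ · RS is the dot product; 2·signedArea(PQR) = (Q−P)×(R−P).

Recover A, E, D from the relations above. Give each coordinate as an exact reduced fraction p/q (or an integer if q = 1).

1. A_x = -790/113  [C, F, A are collinear ∩ BA ⟂ CF]
2. A_y = 919/113  [C, F, A are collinear ∩ BA ⟂ CF]
   → A = (-790/113, 919/113)
3. E_x = -1355/226  [E is the midpoint of FA]
4. E_y = 1823/226  [E is the midpoint of FA]
   → E = (-1355/226, 1823/226)
5. D_x = -112/339  [2·signedArea(DBF) = 21952/339 ∩ ED · CB = -59776/339]
6. D_y = 919/339  [2·signedArea(DBF) = 21952/339 ∩ ED · CB = -59776/339]
   → D = (-112/339, 919/339)

A = (-790/113, 919/113)
D = (-112/339, 919/339)
E = (-1355/226, 1823/226)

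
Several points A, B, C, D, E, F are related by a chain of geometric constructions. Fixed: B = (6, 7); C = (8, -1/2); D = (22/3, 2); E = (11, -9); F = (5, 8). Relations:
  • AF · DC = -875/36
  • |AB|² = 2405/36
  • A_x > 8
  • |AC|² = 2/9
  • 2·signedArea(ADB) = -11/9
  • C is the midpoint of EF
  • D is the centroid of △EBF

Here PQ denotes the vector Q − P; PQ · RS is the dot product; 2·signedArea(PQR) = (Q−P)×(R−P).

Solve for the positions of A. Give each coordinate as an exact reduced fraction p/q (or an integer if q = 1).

A = (25/3, -5/6)

1. A_x = 25/3  [AF · DC = -875/36 ∩ 2·signedArea(ADB) = -11/9]
2. A_y = -5/6  [AF · DC = -875/36 ∩ 2·signedArea(ADB) = -11/9]
   → A = (25/3, -5/6)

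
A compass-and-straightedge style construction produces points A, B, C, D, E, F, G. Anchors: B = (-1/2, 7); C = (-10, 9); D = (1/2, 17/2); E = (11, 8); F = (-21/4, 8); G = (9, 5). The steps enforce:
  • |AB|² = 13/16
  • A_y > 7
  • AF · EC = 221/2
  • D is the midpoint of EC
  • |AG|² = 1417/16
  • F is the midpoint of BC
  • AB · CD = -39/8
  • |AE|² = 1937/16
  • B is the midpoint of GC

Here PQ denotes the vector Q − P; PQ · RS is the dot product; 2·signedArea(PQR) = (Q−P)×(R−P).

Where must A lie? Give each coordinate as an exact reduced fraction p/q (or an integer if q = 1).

A = (0, 31/4)

1. A_x = 0  [line 21·x + -1·y + 31/4 = 0 ∩ |AG|² = 1417/16]
2. A_y = 31/4  [line 21·x + -1·y + 31/4 = 0 ∩ |AG|² = 1417/16]
   → A = (0, 31/4)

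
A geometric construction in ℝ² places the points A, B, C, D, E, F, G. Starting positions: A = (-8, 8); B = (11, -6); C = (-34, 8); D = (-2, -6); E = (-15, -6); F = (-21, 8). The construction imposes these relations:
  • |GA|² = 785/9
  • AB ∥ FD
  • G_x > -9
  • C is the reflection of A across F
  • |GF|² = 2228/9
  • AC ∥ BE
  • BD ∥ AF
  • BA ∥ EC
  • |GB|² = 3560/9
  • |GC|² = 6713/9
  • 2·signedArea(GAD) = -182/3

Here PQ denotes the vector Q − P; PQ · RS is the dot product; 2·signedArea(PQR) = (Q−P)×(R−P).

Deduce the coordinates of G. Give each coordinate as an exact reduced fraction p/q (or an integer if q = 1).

1. G_x = -25/3  [line 14·x + 6·y + 374/3 = 0 ∩ |GF|² = 2228/9]
2. G_y = -4/3  [line 14·x + 6·y + 374/3 = 0 ∩ |GF|² = 2228/9]
   → G = (-25/3, -4/3)

G = (-25/3, -4/3)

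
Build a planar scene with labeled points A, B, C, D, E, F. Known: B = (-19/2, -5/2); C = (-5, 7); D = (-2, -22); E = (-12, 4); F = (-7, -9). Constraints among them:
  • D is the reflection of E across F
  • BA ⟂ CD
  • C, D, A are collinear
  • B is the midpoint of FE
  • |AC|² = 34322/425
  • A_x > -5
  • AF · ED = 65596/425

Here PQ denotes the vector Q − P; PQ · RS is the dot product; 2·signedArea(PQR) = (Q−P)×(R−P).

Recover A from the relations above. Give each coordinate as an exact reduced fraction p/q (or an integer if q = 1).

A = (-1732/425, -824/425)

1. A_x = -1732/425  [C, D, A are collinear ∩ BA ⟂ CD]
2. A_y = -824/425  [C, D, A are collinear ∩ BA ⟂ CD]
   → A = (-1732/425, -824/425)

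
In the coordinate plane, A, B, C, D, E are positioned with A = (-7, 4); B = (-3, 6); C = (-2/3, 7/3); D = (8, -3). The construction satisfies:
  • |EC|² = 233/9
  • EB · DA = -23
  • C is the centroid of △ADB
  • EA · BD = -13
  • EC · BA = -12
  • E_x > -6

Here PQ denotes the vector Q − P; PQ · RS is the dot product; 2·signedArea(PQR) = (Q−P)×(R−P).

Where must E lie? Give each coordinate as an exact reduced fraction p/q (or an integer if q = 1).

1. E_x = -5  [EB · DA = -23 ∩ EA · BD = -13]
2. E_y = 5  [EB · DA = -23 ∩ EA · BD = -13]
   → E = (-5, 5)

E = (-5, 5)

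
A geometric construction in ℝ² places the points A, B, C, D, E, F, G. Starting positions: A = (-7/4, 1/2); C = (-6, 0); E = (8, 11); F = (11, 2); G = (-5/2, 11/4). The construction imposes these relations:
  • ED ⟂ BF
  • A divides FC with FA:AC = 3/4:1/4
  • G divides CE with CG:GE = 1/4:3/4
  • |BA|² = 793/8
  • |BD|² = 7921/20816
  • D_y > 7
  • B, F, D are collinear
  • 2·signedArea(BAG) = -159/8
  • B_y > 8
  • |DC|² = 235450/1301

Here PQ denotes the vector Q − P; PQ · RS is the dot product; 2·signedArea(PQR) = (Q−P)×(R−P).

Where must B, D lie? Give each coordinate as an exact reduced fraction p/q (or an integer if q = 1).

1. B_x = 9/2  [line -9/4·x + -3/4·y + 261/16 = 0 ∩ |BA|² = 793/8]
2. B_y = 33/4  [line -9/4·x + -3/4·y + 261/16 = 0 ∩ |BA|² = 793/8]
   → B = (9/2, 33/4)
3. D_x = 6433/1301  [B, F, D are collinear ∩ ED ⟂ BF]
4. D_y = 10177/1301  [B, F, D are collinear ∩ ED ⟂ BF]
   → D = (6433/1301, 10177/1301)

B = (9/2, 33/4)
D = (6433/1301, 10177/1301)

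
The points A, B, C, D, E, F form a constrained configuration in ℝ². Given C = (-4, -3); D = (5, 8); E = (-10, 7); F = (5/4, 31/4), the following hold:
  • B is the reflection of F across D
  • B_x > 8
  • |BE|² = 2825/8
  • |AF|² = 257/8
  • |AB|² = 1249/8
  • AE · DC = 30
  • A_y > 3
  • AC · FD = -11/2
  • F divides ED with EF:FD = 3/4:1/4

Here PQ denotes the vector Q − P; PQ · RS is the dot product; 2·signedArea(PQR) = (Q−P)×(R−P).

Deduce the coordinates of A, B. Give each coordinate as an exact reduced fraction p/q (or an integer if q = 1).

1. A_x = -3  [AC · FD = -11/2 ∩ AE · DC = 30]
2. A_y = 4  [AC · FD = -11/2 ∩ AE · DC = 30]
   → A = (-3, 4)
3. B_x = 35/4  [B is the reflection of F across D]
4. B_y = 33/4  [B is the reflection of F across D]
   → B = (35/4, 33/4)

A = (-3, 4)
B = (35/4, 33/4)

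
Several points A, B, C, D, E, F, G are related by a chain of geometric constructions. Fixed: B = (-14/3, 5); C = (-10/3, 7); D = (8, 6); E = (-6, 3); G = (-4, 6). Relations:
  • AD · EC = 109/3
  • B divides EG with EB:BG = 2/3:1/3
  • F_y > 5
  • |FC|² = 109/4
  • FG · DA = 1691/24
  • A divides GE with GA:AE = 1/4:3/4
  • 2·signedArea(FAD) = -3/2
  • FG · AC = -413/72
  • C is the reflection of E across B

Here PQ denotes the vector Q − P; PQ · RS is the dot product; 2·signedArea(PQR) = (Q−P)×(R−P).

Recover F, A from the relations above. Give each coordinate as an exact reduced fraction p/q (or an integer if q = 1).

A = (-9/2, 21/4)
F = (5/3, 11/2)

1. A_x = -9/2  [A divides GE with GA:AE = 1/4:3/4]
2. A_y = 21/4  [A divides GE with GA:AE = 1/4:3/4]
   → A = (-9/2, 21/4)
3. F_x = 5/3  [FG · DA = 1691/24 ∩ 2·signedArea(FAD) = -3/2]
4. F_y = 11/2  [FG · DA = 1691/24 ∩ 2·signedArea(FAD) = -3/2]
   → F = (5/3, 11/2)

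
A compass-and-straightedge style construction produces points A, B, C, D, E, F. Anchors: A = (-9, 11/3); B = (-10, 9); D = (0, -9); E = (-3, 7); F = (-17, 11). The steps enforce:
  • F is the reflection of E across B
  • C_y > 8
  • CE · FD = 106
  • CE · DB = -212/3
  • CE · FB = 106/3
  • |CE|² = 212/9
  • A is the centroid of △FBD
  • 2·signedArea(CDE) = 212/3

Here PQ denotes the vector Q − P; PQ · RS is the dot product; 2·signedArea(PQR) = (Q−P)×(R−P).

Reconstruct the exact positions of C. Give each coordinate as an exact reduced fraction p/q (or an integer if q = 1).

1. C_x = -23/3  [CE · FD = 106 ∩ CE · FB = 106/3]
2. C_y = 25/3  [CE · FD = 106 ∩ CE · FB = 106/3]
   → C = (-23/3, 25/3)

C = (-23/3, 25/3)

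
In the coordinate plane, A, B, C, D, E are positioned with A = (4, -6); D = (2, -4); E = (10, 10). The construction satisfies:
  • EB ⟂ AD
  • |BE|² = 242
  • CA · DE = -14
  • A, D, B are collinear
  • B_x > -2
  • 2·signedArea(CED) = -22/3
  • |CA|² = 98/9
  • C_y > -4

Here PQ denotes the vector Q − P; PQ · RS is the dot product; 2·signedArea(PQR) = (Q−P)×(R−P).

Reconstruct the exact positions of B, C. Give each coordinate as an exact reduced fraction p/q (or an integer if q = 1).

B = (-1, -1)
C = (5/3, -11/3)

1. B_x = -1  [A, D, B are collinear ∩ EB ⟂ AD]
2. B_y = -1  [A, D, B are collinear ∩ EB ⟂ AD]
   → B = (-1, -1)
3. C_x = 5/3  [2·signedArea(CED) = -22/3 ∩ CA · DE = -14]
4. C_y = -11/3  [2·signedArea(CED) = -22/3 ∩ CA · DE = -14]
   → C = (5/3, -11/3)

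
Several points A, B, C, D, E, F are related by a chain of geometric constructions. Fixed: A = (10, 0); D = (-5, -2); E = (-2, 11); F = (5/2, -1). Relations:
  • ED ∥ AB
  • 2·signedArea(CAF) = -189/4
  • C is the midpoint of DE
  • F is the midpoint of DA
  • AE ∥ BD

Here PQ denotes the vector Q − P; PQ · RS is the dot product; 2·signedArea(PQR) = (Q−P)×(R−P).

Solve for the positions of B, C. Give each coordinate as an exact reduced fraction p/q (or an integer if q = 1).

B = (7, -13)
C = (-7/2, 9/2)

1. B_x = 7  [AE ∥ BD ∩ ED ∥ AB]
2. B_y = -13  [AE ∥ BD ∩ ED ∥ AB]
   → B = (7, -13)
3. C_x = -7/2  [C is the midpoint of DE]
4. C_y = 9/2  [C is the midpoint of DE]
   → C = (-7/2, 9/2)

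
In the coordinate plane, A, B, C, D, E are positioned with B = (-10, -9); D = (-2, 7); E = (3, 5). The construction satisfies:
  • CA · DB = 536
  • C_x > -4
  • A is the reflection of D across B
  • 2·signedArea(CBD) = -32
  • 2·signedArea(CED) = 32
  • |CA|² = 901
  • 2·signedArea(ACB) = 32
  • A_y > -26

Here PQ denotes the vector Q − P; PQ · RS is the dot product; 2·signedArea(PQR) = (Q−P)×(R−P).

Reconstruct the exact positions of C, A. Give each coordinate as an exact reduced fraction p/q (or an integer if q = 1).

1. C_x = -3  [2·signedArea(CED) = 32 ∩ 2·signedArea(CBD) = -32]
2. C_y = 1  [2·signedArea(CED) = 32 ∩ 2·signedArea(CBD) = -32]
   → C = (-3, 1)
3. A_x = -18  [CA · DB = 536 ∩ A is the reflection of D across B]
4. A_y = -25  [CA · DB = 536 ∩ A is the reflection of D across B]
   → A = (-18, -25)

A = (-18, -25)
C = (-3, 1)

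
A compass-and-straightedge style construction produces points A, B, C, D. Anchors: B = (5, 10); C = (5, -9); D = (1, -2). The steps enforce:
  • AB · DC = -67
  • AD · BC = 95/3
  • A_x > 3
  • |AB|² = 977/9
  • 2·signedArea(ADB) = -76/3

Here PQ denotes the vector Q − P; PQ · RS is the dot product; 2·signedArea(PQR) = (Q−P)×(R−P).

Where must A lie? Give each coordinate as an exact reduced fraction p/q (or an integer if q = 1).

1. A_x = 11/3  [2·signedArea(ADB) = -76/3 ∩ AB · DC = -67]
2. A_y = -1/3  [2·signedArea(ADB) = -76/3 ∩ AB · DC = -67]
   → A = (11/3, -1/3)

A = (11/3, -1/3)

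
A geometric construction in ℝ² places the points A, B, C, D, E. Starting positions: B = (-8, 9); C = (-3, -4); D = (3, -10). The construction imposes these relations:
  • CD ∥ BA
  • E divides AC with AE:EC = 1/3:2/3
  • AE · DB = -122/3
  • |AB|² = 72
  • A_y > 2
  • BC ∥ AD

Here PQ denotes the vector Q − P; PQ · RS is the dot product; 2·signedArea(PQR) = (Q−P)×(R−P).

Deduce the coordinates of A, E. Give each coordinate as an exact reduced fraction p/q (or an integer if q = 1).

A = (-2, 3)
E = (-7/3, 2/3)

1. A_x = -2  [BC ∥ AD ∩ CD ∥ BA]
2. A_y = 3  [BC ∥ AD ∩ CD ∥ BA]
   → A = (-2, 3)
3. E_x = -7/3  [E divides AC with AE:EC = 1/3:2/3]
4. E_y = 2/3  [E divides AC with AE:EC = 1/3:2/3]
   → E = (-7/3, 2/3)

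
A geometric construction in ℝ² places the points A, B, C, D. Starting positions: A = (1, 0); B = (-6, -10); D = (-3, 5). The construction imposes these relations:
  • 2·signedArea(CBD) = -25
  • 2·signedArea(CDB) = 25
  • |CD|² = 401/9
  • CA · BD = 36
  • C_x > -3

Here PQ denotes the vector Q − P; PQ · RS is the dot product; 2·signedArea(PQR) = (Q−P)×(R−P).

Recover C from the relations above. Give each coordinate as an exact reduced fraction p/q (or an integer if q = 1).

1. C_x = -8/3  [2·signedArea(CBD) = -25 ∩ CA · BD = 36]
2. C_y = -5/3  [2·signedArea(CBD) = -25 ∩ CA · BD = 36]
   → C = (-8/3, -5/3)

C = (-8/3, -5/3)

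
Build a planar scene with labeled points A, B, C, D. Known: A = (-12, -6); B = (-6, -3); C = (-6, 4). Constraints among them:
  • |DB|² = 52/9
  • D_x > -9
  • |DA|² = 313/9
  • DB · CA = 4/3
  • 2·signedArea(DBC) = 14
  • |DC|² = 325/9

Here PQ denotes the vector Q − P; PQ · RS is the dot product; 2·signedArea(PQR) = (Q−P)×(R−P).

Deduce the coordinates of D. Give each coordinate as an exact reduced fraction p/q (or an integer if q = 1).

D = (-8, -5/3)

1. D_x = -8  [DB · CA = 4/3 ∩ 2·signedArea(DBC) = 14]
2. D_y = -5/3  [DB · CA = 4/3 ∩ 2·signedArea(DBC) = 14]
   → D = (-8, -5/3)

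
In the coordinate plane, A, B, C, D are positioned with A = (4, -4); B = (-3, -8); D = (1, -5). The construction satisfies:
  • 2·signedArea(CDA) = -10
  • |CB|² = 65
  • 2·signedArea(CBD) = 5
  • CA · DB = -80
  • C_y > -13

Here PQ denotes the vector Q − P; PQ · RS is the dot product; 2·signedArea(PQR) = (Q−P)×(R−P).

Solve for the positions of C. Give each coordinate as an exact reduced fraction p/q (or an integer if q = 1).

1. C_x = -10  [2·signedArea(CBD) = 5 ∩ 2·signedArea(CDA) = -10]
2. C_y = -12  [2·signedArea(CBD) = 5 ∩ 2·signedArea(CDA) = -10]
   → C = (-10, -12)

C = (-10, -12)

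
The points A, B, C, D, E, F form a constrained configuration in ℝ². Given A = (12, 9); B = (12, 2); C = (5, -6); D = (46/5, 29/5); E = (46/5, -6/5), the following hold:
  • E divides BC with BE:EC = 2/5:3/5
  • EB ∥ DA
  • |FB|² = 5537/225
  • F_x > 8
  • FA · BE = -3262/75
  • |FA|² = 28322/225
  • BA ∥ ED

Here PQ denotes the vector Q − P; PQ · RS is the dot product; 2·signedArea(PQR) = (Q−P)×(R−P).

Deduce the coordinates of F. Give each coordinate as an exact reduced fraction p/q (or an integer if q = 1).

1. F_x = 131/15  [line 14/5·x + 16/5·y + -1418/75 = 0 ∩ |FB|² = 5537/225]
2. F_y = -26/15  [line 14/5·x + 16/5·y + -1418/75 = 0 ∩ |FB|² = 5537/225]
   → F = (131/15, -26/15)

F = (131/15, -26/15)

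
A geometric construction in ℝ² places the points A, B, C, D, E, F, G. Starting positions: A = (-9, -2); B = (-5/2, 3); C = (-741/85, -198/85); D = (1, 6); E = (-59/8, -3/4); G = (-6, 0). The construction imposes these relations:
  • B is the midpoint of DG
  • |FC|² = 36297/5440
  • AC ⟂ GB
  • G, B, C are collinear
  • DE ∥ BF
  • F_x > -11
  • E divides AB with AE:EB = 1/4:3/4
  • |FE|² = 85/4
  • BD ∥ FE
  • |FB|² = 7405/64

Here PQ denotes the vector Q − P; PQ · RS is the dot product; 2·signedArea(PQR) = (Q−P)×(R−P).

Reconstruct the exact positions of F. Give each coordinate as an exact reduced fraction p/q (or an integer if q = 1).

1. F_x = -87/8  [BD ∥ FE ∩ DE ∥ BF]
2. F_y = -15/4  [BD ∥ FE ∩ DE ∥ BF]
   → F = (-87/8, -15/4)

F = (-87/8, -15/4)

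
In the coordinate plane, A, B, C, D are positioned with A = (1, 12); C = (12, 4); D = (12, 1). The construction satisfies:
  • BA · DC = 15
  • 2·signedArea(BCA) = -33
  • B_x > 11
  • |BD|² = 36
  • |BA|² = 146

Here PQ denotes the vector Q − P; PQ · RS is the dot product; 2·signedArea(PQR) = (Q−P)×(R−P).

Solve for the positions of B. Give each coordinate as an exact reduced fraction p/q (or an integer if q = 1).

B = (12, 7)

1. B_x = 12  [BA · DC = 15 ∩ 2·signedArea(BCA) = -33]
2. B_y = 7  [BA · DC = 15 ∩ 2·signedArea(BCA) = -33]
   → B = (12, 7)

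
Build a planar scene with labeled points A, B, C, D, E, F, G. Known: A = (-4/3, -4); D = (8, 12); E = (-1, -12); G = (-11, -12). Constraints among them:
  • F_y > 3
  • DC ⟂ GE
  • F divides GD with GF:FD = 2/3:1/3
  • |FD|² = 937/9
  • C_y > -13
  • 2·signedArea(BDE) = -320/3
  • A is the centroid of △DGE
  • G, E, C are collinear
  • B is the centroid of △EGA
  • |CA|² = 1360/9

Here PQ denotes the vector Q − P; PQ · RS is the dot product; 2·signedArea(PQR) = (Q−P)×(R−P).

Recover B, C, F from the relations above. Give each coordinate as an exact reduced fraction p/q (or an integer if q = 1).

B = (-40/9, -28/3)
C = (8, -12)
F = (5/3, 4)

1. B_x = -40/9  [B is the centroid of △EGA]
2. B_y = -28/3  [B is the centroid of △EGA]
   → B = (-40/9, -28/3)
3. C_x = 8  [G, E, C are collinear ∩ DC ⟂ GE]
4. C_y = -12  [G, E, C are collinear ∩ DC ⟂ GE]
   → C = (8, -12)
5. F_x = 5/3  [F divides GD with GF:FD = 2/3:1/3]
6. F_y = 4  [F divides GD with GF:FD = 2/3:1/3]
   → F = (5/3, 4)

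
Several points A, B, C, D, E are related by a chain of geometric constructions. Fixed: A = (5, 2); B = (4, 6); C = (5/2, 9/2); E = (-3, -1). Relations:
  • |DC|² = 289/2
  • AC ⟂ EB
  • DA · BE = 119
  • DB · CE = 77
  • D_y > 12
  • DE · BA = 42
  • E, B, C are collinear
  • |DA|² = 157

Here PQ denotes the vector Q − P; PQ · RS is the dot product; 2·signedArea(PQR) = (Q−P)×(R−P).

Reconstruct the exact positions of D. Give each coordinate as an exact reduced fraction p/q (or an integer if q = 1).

1. D_x = 11  [DE · BA = 42 ∩ DB · CE = 77]
2. D_y = 13  [DE · BA = 42 ∩ DB · CE = 77]
   → D = (11, 13)

D = (11, 13)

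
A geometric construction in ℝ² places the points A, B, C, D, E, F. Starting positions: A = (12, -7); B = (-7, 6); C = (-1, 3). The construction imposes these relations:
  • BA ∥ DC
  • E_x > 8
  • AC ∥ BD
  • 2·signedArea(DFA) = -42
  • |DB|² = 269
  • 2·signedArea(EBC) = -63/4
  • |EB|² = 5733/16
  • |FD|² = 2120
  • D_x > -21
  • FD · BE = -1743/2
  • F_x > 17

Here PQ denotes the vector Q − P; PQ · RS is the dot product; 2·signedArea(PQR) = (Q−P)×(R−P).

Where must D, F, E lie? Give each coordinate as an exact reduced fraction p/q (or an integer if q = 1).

D = (-20, 16)
E = (35/4, -9/2)
F = (18, -10)

1. D_x = -20  [BA ∥ DC ∩ AC ∥ BD]
2. D_y = 16  [BA ∥ DC ∩ AC ∥ BD]
   → D = (-20, 16)
3. F_x = 18  [line -23·x + -32·y + 94 = 0 ∩ |FD|² = 2120]
4. F_y = -10  [line -23·x + -32·y + 94 = 0 ∩ |FD|² = 2120]
   → F = (18, -10)
5. E_x = 35/4  [FD · BE = -1743/2 ∩ 2·signedArea(EBC) = -63/4]
6. E_y = -9/2  [FD · BE = -1743/2 ∩ 2·signedArea(EBC) = -63/4]
   → E = (35/4, -9/2)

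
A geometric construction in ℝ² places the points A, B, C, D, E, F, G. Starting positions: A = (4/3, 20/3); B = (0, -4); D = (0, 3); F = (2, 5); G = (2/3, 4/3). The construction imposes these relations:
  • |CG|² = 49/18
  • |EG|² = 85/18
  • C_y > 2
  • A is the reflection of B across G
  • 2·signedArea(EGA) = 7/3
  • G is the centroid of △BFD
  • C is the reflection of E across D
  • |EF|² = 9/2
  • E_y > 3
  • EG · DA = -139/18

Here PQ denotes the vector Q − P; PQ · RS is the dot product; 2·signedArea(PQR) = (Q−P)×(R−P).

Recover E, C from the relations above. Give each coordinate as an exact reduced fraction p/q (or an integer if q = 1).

C = (-1/2, 5/2)
E = (1/2, 7/2)

1. E_x = 1/2  [2·signedArea(EGA) = 7/3 ∩ EG · DA = -139/18]
2. E_y = 7/2  [2·signedArea(EGA) = 7/3 ∩ EG · DA = -139/18]
   → E = (1/2, 7/2)
3. C_x = -1/2  [C is the reflection of E across D]
4. C_y = 5/2  [C is the reflection of E across D]
   → C = (-1/2, 5/2)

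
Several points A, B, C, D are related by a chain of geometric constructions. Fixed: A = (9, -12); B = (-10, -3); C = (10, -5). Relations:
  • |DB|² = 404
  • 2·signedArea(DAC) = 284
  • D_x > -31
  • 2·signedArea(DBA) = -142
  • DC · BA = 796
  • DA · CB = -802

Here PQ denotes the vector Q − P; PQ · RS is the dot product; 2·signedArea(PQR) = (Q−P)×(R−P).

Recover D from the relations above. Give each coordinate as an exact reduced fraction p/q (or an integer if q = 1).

1. D_x = -30  [DC · BA = 796 ∩ DA · CB = -802]
2. D_y = -1  [DC · BA = 796 ∩ DA · CB = -802]
   → D = (-30, -1)

D = (-30, -1)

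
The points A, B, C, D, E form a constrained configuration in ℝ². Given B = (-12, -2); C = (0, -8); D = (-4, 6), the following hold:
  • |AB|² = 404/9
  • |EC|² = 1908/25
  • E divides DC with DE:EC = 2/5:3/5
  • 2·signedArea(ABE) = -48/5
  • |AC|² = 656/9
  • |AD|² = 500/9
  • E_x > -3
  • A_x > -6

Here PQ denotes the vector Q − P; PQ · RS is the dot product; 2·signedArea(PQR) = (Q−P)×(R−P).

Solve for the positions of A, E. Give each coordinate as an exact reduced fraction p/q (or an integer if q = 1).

A = (-16/3, -4/3)
E = (-12/5, 2/5)

1. E_x = -12/5  [E divides DC with DE:EC = 2/5:3/5]
2. E_y = 2/5  [E divides DC with DE:EC = 2/5:3/5]
   → E = (-12/5, 2/5)
3. A_x = -16/3  [line -12/5·x + 48/5·y + 0 = 0 ∩ |AB|² = 404/9]
4. A_y = -4/3  [line -12/5·x + 48/5·y + 0 = 0 ∩ |AB|² = 404/9]
   → A = (-16/3, -4/3)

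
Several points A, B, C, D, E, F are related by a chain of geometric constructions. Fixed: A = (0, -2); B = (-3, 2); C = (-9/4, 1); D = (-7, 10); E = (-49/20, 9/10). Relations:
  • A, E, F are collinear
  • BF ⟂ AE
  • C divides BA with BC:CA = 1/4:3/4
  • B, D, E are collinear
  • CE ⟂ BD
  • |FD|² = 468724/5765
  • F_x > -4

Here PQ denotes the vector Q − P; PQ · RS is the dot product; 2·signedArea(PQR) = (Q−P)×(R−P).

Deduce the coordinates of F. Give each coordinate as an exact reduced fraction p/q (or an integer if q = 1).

F = (-18571/5765, 10452/5765)

1. F_x = -18571/5765  [A, E, F are collinear ∩ BF ⟂ AE]
2. F_y = 10452/5765  [A, E, F are collinear ∩ BF ⟂ AE]
   → F = (-18571/5765, 10452/5765)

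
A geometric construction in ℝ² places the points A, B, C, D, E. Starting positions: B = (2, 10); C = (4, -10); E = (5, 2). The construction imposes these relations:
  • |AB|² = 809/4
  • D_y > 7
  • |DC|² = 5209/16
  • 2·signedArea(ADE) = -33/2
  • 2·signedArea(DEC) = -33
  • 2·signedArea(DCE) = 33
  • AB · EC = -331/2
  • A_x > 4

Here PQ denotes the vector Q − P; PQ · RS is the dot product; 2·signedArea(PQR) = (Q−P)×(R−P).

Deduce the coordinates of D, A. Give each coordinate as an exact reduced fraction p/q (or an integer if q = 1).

A = (9/2, -4)
D = (11/4, 8)

1. D_x = 11/4  [line -12·x + 1·y + 25 = 0 ∩ |DC|² = 5209/16]
2. D_y = 8  [line -12·x + 1·y + 25 = 0 ∩ |DC|² = 5209/16]
   → D = (11/4, 8)
3. A_x = 9/2  [2·signedArea(ADE) = -33/2 ∩ AB · EC = -331/2]
4. A_y = -4  [2·signedArea(ADE) = -33/2 ∩ AB · EC = -331/2]
   → A = (9/2, -4)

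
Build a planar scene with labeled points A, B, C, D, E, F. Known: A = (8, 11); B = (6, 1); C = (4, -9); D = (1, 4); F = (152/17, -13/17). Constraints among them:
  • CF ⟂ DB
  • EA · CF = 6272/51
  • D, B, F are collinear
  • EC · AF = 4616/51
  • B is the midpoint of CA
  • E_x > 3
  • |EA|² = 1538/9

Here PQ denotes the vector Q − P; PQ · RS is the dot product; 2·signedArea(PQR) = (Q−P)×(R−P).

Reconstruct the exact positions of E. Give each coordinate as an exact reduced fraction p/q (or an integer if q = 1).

1. E_x = 11/3  [EC · AF = 4616/51 ∩ EA · CF = 6272/51]
2. E_y = -4/3  [EC · AF = 4616/51 ∩ EA · CF = 6272/51]
   → E = (11/3, -4/3)

E = (11/3, -4/3)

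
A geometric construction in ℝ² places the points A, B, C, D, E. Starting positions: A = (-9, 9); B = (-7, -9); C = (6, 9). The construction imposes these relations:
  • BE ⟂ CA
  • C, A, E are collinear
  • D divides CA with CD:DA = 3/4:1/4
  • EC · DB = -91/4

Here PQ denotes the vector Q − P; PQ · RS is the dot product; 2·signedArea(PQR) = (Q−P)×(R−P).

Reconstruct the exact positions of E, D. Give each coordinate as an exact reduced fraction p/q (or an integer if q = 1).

1. E_x = -7  [C, A, E are collinear ∩ BE ⟂ CA]
2. E_y = 9  [C, A, E are collinear ∩ BE ⟂ CA]
   → E = (-7, 9)
3. D_x = -21/4  [D divides CA with CD:DA = 3/4:1/4]
4. D_y = 9  [D divides CA with CD:DA = 3/4:1/4]
   → D = (-21/4, 9)

D = (-21/4, 9)
E = (-7, 9)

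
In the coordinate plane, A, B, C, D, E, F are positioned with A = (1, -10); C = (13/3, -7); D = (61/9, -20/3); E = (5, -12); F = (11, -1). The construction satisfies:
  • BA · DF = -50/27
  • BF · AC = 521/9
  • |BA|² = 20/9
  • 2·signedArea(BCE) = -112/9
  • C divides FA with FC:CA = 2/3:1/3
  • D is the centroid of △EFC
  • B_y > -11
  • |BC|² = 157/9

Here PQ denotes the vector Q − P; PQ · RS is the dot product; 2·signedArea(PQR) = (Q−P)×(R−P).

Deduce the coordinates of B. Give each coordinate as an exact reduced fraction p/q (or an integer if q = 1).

1. B_x = 7/3  [BA · DF = -50/27 ∩ 2·signedArea(BCE) = -112/9]
2. B_y = -32/3  [BA · DF = -50/27 ∩ 2·signedArea(BCE) = -112/9]
   → B = (7/3, -32/3)

B = (7/3, -32/3)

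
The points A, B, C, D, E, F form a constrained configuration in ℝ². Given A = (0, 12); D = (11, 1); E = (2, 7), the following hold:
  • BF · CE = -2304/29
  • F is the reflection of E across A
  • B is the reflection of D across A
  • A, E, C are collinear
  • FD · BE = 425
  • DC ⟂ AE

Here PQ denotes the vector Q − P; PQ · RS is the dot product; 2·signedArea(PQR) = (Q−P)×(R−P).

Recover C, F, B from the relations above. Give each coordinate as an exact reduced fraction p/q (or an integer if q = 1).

B = (-11, 23)
C = (154/29, -37/29)
F = (-2, 17)

1. C_x = 154/29  [A, E, C are collinear ∩ DC ⟂ AE]
2. C_y = -37/29  [A, E, C are collinear ∩ DC ⟂ AE]
   → C = (154/29, -37/29)
3. F_x = -2  [F is the reflection of E across A]
4. F_y = 17  [F is the reflection of E across A]
   → F = (-2, 17)
5. B_x = -11  [B is the reflection of D across A]
6. B_y = 23  [B is the reflection of D across A]
   → B = (-11, 23)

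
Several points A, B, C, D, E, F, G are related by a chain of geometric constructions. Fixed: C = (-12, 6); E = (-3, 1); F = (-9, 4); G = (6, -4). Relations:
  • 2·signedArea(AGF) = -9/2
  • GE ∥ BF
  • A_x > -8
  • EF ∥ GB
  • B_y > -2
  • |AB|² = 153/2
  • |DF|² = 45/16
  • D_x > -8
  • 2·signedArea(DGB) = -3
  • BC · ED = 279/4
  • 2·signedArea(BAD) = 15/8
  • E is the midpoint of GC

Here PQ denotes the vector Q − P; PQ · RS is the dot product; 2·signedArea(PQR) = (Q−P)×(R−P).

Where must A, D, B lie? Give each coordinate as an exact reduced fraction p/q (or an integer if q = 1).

A = (-15/2, 7/2)
B = (0, -1)
D = (-15/2, 13/4)

1. B_x = 0  [GE ∥ BF ∩ EF ∥ GB]
2. B_y = -1  [GE ∥ BF ∩ EF ∥ GB]
   → B = (0, -1)
3. D_x = -15/2  [2·signedArea(DGB) = -3 ∩ BC · ED = 279/4]
4. D_y = 13/4  [2·signedArea(DGB) = -3 ∩ BC · ED = 279/4]
   → D = (-15/2, 13/4)
5. A_x = -15/2  [2·signedArea(AGF) = -9/2 ∩ 2·signedArea(BAD) = 15/8]
6. A_y = 7/2  [2·signedArea(AGF) = -9/2 ∩ 2·signedArea(BAD) = 15/8]
   → A = (-15/2, 7/2)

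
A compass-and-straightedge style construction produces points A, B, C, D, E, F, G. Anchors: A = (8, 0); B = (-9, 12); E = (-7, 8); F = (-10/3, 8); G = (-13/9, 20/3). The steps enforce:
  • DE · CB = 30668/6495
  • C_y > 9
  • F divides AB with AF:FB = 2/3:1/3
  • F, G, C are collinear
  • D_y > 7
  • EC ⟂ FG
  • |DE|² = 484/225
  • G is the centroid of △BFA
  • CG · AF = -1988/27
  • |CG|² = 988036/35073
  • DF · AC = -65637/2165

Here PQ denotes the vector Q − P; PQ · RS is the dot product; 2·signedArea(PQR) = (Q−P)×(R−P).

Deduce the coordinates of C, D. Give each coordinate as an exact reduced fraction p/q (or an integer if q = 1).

C = (-2503/433, 4212/433)
D = (-83/15, 8)

1. C_x = -2503/433  [F, G, C are collinear ∩ EC ⟂ FG]
2. C_y = 4212/433  [F, G, C are collinear ∩ EC ⟂ FG]
   → C = (-2503/433, 4212/433)
3. D_x = -83/15  [line 5967/433·x + -4212/433·y + 333567/2165 = 0 ∩ |DE|² = 484/225]
4. D_y = 8  [line 5967/433·x + -4212/433·y + 333567/2165 = 0 ∩ |DE|² = 484/225]
   → D = (-83/15, 8)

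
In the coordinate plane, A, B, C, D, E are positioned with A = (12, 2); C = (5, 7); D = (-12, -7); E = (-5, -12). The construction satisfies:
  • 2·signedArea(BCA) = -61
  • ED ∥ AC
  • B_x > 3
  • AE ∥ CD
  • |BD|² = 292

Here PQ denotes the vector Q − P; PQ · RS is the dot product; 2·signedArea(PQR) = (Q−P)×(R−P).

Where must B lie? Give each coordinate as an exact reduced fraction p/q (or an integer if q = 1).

B = (4, -1)

1. B_x = 4  [line 5·x + 7·y + -13 = 0 ∩ |BD|² = 292]
2. B_y = -1  [line 5·x + 7·y + -13 = 0 ∩ |BD|² = 292]
   → B = (4, -1)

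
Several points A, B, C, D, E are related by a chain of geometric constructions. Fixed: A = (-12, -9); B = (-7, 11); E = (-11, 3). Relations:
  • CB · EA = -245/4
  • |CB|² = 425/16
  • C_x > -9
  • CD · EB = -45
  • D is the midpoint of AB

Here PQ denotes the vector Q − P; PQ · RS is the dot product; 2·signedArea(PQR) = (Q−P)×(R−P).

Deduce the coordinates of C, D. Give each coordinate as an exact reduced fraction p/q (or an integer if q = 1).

1. D_x = -19/2  [D is the midpoint of AB]
2. D_y = 1  [D is the midpoint of AB]
   → D = (-19/2, 1)
3. C_x = -33/4  [CB · EA = -245/4 ∩ CD · EB = -45]
4. C_y = 6  [CB · EA = -245/4 ∩ CD · EB = -45]
   → C = (-33/4, 6)

C = (-33/4, 6)
D = (-19/2, 1)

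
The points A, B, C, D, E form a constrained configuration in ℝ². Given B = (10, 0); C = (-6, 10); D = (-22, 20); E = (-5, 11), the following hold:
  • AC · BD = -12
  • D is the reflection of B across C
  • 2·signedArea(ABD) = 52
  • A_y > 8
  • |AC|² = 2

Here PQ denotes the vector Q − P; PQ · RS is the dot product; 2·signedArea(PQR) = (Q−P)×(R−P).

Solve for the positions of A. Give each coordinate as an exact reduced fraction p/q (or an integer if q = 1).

1. A_x = -7  [AC · BD = -12 ∩ 2·signedArea(ABD) = 52]
2. A_y = 9  [AC · BD = -12 ∩ 2·signedArea(ABD) = 52]
   → A = (-7, 9)

A = (-7, 9)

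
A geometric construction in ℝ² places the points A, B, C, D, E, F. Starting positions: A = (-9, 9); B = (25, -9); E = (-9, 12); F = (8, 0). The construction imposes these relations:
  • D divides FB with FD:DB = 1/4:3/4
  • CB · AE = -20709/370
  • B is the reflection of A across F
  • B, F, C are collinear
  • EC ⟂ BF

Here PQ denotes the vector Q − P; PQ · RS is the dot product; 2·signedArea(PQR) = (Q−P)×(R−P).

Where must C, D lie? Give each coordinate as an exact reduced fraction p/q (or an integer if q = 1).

1. C_x = -3789/370  [B, F, C are collinear ∩ EC ⟂ BF]
2. C_y = 3573/370  [B, F, C are collinear ∩ EC ⟂ BF]
   → C = (-3789/370, 3573/370)
3. D_x = 49/4  [D divides FB with FD:DB = 1/4:3/4]
4. D_y = -9/4  [D divides FB with FD:DB = 1/4:3/4]
   → D = (49/4, -9/4)

C = (-3789/370, 3573/370)
D = (49/4, -9/4)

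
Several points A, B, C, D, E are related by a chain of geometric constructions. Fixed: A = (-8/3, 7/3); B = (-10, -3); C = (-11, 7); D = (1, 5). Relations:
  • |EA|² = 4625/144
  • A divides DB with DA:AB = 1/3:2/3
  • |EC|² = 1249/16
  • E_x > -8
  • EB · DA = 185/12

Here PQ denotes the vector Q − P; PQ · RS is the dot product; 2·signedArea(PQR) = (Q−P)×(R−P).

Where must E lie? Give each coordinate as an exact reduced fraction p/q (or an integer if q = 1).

1. E_x = -29/4  [line 11/3·x + 8/3·y + 117/4 = 0 ∩ |EC|² = 1249/16]
2. E_y = -1  [line 11/3·x + 8/3·y + 117/4 = 0 ∩ |EC|² = 1249/16]
   → E = (-29/4, -1)

E = (-29/4, -1)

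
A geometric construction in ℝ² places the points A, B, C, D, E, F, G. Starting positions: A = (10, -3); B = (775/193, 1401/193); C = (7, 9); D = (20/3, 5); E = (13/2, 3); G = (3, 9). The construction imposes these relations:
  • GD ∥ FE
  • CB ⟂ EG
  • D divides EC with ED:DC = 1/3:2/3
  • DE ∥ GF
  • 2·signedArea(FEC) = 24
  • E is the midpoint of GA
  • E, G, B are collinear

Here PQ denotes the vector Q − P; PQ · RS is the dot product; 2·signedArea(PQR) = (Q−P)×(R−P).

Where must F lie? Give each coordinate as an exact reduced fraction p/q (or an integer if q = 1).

1. F_x = 17/6  [GD ∥ FE ∩ DE ∥ GF]
2. F_y = 7  [GD ∥ FE ∩ DE ∥ GF]
   → F = (17/6, 7)

F = (17/6, 7)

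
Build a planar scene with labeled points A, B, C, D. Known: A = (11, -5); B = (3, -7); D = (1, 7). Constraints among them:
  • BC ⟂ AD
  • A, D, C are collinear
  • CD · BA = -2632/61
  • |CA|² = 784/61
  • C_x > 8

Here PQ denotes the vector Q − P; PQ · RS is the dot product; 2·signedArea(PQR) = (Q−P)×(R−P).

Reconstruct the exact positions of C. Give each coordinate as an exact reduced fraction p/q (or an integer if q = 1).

1. C_x = 531/61  [A, D, C are collinear ∩ BC ⟂ AD]
2. C_y = -137/61  [A, D, C are collinear ∩ BC ⟂ AD]
   → C = (531/61, -137/61)

C = (531/61, -137/61)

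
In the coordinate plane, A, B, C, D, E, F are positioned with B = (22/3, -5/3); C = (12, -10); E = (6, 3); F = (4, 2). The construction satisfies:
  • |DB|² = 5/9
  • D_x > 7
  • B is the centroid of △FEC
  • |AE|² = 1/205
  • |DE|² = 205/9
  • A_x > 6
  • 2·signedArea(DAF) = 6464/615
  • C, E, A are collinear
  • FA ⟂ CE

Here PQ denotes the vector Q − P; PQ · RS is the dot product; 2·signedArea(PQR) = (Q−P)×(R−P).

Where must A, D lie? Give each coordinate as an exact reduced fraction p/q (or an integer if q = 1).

A = (1236/205, 602/205)
D = (8, -4/3)

1. A_x = 1236/205  [C, E, A are collinear ∩ FA ⟂ CE]
2. A_y = 602/205  [C, E, A are collinear ∩ FA ⟂ CE]
   → A = (1236/205, 602/205)
3. D_x = 8  [line 192/205·x + -416/205·y + -6272/615 = 0 ∩ |DB|² = 5/9]
4. D_y = -4/3  [line 192/205·x + -416/205·y + -6272/615 = 0 ∩ |DB|² = 5/9]
   → D = (8, -4/3)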